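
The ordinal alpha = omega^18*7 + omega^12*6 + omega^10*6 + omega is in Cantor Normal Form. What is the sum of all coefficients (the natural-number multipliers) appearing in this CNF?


CNF: omega^18*7 + omega^12*6 + omega^10*6 + omega
Coefficients: 7 + 6 + 6 + 1 = 20

20


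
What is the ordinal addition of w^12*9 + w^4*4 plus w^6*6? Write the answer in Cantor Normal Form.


Ordinal addition (w^12*9 + w^4*4) + w^6*6:
alpha's leading term has exponent 12 > beta's exponent 6, so it survives.
alpha's tail term has exponent 4 < beta's exponent 6, so it is absorbed by beta.
In ordinal addition, any term followed by a strictly larger-exponent term is absorbed.
Result = w^12*9 + w^6*6

w^12*9 + w^6*6


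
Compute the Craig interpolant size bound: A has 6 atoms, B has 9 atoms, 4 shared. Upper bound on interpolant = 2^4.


Shared atoms = 4
Craig interpolant size bound = 2^4
= 16

16


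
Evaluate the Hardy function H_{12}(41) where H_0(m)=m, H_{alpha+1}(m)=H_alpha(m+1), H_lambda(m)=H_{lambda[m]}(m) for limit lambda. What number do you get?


H_12(41):
For finite ordinals k, H_k(n) = n + k (each successor step adds 1).
H_12(41) = 41 + 12 = 53

53


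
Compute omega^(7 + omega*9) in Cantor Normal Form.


omega^(7 + omega*9):
In ordinal addition a term is absorbed by a following term of strictly larger exponent: 0 < 1, so 7 + omega*9 = omega*9.
omega raised to a CNF ordinal is a single CNF term: Result = omega^(omega*9)

omega^(omega*9)


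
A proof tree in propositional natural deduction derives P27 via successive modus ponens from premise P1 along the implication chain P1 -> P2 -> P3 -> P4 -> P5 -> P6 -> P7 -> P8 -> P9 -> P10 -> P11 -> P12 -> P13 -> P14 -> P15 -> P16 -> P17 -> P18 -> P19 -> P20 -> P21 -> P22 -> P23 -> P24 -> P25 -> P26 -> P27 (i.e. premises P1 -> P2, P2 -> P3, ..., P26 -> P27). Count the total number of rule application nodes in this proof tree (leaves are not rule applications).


We have a chain: P1 -> P2 -> P3 -> P4 -> P5 -> P6 -> P7 -> P8 -> P9 -> P10 -> P11 -> P12 -> P13 -> P14 -> P15 -> P16 -> P17 -> P18 -> P19 -> P20 -> P21 -> P22 -> P23 -> P24 -> P25 -> P26 -> P27.
Each modus ponens application produces the next variable.
The chain has 27 propositions, so 27-1 = 26 modus ponens steps.
Total inference nodes = 26

26


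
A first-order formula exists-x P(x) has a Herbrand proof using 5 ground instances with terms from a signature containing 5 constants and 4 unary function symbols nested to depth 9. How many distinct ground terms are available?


Herbrand terms by depth:
Depth 0: 5 constants
Depth 1: 20 new terms (running total: 25)
Depth 2: 80 new terms (running total: 105)
Depth 3: 320 new terms (running total: 425)
Depth 4: 1280 new terms (running total: 1705)
Depth 5: 5120 new terms (running total: 6825)
Depth 6: 20480 new terms (running total: 27305)
Depth 7: 81920 new terms (running total: 109225)
Depth 8: 327680 new terms (running total: 436905)
Depth 9: 1310720 new terms (running total: 1747625)
Total distinct ground terms = 1747625

1747625


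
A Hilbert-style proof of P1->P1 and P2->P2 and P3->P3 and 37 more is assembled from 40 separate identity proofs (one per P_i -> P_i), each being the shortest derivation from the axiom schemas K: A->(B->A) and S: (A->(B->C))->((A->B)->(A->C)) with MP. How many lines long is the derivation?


The shortest proof of A->A from K and S in the Hilbert calculus has exactly 5 lines:
(1) K instance A->((A->A)->A), (2) S instance, (3) MP on 1,2, (4) K instance A->(A->A), (5) MP on 3,4.
For 40 independent identities: 40 * 5 = 200 lines total.

200


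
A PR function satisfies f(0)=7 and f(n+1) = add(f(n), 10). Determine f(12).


f(0) = 7
f(1) = add(f(0), 10) = add(7, 10) = 17
f(2) = add(f(1), 10) = add(17, 10) = 27
f(3) = add(f(2), 10) = add(27, 10) = 37
f(4) = add(f(3), 10) = add(37, 10) = 47
f(5) = add(f(4), 10) = add(47, 10) = 57
f(6) = add(f(5), 10) = add(57, 10) = 67
f(7) = add(f(6), 10) = add(67, 10) = 77
f(8) = add(f(7), 10) = add(77, 10) = 87
f(9) = add(f(8), 10) = add(87, 10) = 97
f(10) = add(f(9), 10) = add(97, 10) = 107
f(11) = add(f(10), 10) = add(107, 10) = 117
f(12) = add(f(11), 10) = add(117, 10) = 127


127


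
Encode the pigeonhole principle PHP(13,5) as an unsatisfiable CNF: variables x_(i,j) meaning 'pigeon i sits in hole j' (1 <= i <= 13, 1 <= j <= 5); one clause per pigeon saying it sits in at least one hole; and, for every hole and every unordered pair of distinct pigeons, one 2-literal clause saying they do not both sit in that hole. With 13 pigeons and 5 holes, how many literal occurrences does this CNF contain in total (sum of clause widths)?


PHP(13,5): 13 pigeons, 5 holes, 13*5 = 65 variables.
- pigeon clauses: one per pigeon -> 13 clauses of width 5 -> 65 literals
- hole clauses: 5 holes * C(13,2) = 5 * 78 -> 390 clauses of width 2 -> 780 literals
Total literal occurrences = 65 + 780 = 845

845


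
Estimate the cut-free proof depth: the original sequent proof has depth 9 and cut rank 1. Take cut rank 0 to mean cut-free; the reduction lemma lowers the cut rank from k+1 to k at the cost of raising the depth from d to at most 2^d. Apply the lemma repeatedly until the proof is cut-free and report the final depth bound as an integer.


Each rank reduction sends depth d to at most 2^d; cut rank r needs r reductions.
2_0(9) = 9
2_1(9) = 2^9 = 512
Cut-free depth bound = 512

512


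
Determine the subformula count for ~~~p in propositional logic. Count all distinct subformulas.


Formula: ~~~p
Subformulas found:
  1. p
  2. ~p
  3. ~~p
  4. ~~~p
Total distinct subformulas = 4

4


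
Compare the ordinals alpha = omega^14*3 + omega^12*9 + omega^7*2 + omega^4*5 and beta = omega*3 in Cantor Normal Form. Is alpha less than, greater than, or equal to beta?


Compare term by term from highest exponent:
alpha = omega^14*3 + omega^12*9 + omega^7*2 + omega^4*5
beta = omega*3
Term 1: alpha has omega^14*3, beta has omega^1*3
Term 2: alpha has omega^12*9, beta has omega^0*0
Term 3: alpha has omega^7*2, beta has omega^0*0
Term 4: alpha has omega^4*5, beta has omega^0*0
Result: alpha > beta

alpha > beta


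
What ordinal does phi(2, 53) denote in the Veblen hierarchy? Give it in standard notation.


phi(2, 53):
phi(2, beta) = zeta_beta (the beta-th zeta number, fixed point of epsilon).
phi(2, 53) = zeta_53

zeta_53


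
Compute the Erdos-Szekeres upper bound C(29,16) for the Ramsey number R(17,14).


R(17,14) <= C(17+14-2, 17-1) = C(29, 16)
C(29, 16) = 29! / (16! * 13!)
= 67863915

67863915


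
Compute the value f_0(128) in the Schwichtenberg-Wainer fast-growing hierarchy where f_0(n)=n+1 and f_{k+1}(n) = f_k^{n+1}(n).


f_0(128) = 128 + 1 = 129

129


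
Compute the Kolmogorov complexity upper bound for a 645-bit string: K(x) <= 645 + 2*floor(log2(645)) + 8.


floor(log2(645)) = 9
2 * 9 = 18
K(x) <= 645 + 18 + 8 = 671

671


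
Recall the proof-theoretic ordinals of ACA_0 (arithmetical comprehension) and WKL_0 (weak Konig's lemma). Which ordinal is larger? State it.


Proof-theoretic ordinal of ACA_0 (arithmetical comprehension): epsilon_0
Proof-theoretic ordinal of WKL_0 (weak Konig's lemma): omega^omega
Comparing: omega^omega < epsilon_0.
The larger ordinal is epsilon_0 (from ACA_0 (arithmetical comprehension)).

epsilon_0


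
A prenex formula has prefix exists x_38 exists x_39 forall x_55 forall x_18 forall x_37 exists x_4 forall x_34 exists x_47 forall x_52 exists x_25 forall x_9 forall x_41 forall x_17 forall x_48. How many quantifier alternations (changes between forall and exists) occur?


Walk the prefix and count type changes:
  position 1: exists -> exists
  position 2: exists -> forall <-- alternation
  position 3: forall -> forall
  position 4: forall -> forall
  position 5: forall -> exists <-- alternation
  position 6: exists -> forall <-- alternation
  position 7: forall -> exists <-- alternation
  position 8: exists -> forall <-- alternation
  position 9: forall -> exists <-- alternation
  position 10: exists -> forall <-- alternation
  position 11: forall -> forall
  position 12: forall -> forall
  position 13: forall -> forall
Total alternations = 7

7


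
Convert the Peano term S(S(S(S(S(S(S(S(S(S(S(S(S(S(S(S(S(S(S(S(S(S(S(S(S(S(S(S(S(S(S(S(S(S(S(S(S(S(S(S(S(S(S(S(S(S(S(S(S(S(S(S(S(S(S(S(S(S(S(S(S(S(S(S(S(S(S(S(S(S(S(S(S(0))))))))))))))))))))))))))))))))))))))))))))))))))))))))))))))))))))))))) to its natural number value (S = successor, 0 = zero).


Counting successors applied to 0:
73 applications of S to 0 = 73

73


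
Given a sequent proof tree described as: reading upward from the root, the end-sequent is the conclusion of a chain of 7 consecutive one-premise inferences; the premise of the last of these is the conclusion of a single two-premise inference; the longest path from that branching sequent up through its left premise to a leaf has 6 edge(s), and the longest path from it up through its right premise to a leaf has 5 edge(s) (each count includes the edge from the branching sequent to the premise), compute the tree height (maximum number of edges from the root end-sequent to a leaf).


Longest path through the left premise: 6 edges (measured from the branching sequent)
Longest path through the right premise: 5 edges
Height of the subtree rooted at the branching sequent: max(6, 5) = 6
The branching sequent sits 7 edges above the root (the chain of one-premise inferences), so height = 6 + 7 = 13

13


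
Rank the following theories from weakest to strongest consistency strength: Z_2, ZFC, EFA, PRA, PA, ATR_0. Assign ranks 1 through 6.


Ordering by consistency strength:
1. EFA
2. PRA
3. PA
4. ATR_0
5. Z_2
6. ZFC


Z_2=5, ZFC=6, EFA=1, PRA=2, PA=3, ATR_0=4


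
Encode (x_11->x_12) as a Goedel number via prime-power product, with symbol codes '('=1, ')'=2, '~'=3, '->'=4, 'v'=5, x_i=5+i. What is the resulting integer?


Formula: (x_11->x_12)
Symbol codes: [1, 16, 4, 17, 2]
Primes: [2, 3, 5, 7, 11]
p_1^1 = 2^1 = 2
p_2^16 = 3^16 = 43046721
p_3^4 = 5^4 = 625
p_4^17 = 7^17 = 232630513987207
p_5^2 = 11^2 = 121
Product = 1514614600793701966359858750

1514614600793701966359858750


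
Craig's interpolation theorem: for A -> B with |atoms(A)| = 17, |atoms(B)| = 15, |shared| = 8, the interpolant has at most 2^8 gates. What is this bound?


Shared atoms = 8
Craig interpolant size bound = 2^8
= 256

256


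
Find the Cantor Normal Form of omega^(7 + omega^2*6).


omega^(7 + omega^2*6):
In ordinal addition a term is absorbed by a following term of strictly larger exponent: 0 < 2, so 7 + omega^2*6 = omega^2*6.
omega raised to a CNF ordinal is a single CNF term: Result = omega^(omega^2*6)

omega^(omega^2*6)


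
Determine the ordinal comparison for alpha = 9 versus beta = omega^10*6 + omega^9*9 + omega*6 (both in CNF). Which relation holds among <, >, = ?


Compare term by term from highest exponent:
alpha = 9
beta = omega^10*6 + omega^9*9 + omega*6
Term 1: alpha has omega^0*9, beta has omega^10*6
Term 2: alpha has omega^0*0, beta has omega^9*9
Term 3: alpha has omega^0*0, beta has omega^1*6
Result: alpha < beta

alpha < beta


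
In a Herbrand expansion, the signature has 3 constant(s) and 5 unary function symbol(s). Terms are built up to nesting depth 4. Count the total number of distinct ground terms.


Herbrand terms by depth:
Depth 0: 3 constants
Depth 1: 15 new terms (running total: 18)
Depth 2: 75 new terms (running total: 93)
Depth 3: 375 new terms (running total: 468)
Depth 4: 1875 new terms (running total: 2343)
Total distinct ground terms = 2343

2343


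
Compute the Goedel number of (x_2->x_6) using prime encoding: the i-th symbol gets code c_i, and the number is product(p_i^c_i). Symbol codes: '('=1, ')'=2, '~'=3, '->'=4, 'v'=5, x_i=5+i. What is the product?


Formula: (x_2->x_6)
Symbol codes: [1, 7, 4, 11, 2]
Primes: [2, 3, 5, 7, 11]
p_1^1 = 2^1 = 2
p_2^7 = 3^7 = 2187
p_3^4 = 5^4 = 625
p_4^11 = 7^11 = 1977326743
p_5^2 = 11^2 = 121
Product = 654067555024826250

654067555024826250


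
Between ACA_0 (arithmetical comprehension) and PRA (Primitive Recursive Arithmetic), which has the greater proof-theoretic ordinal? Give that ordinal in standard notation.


Proof-theoretic ordinal of ACA_0 (arithmetical comprehension): epsilon_0
Proof-theoretic ordinal of PRA (Primitive Recursive Arithmetic): omega^omega
Comparing: omega^omega < epsilon_0.
The larger ordinal is epsilon_0 (from ACA_0 (arithmetical comprehension)).

epsilon_0


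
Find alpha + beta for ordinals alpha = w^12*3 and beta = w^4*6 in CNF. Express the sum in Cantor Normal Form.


Ordinal addition w^12*3 + w^4*6:
Leading exponent of alpha (12) > leading exponent of beta (4).
Since alpha's term has higher exponent than beta's leading term,
the sum is simply alpha followed by beta.
Result = w^12*3 + w^4*6

w^12*3 + w^4*6


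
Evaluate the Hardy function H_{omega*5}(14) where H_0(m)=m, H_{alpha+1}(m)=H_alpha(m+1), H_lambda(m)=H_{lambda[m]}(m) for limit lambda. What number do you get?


H_{omega*5}(14):
For the Hardy hierarchy, H_{omega*k}(n) = 2^k * n.
2^5 = 32.
32 * 14 = 448

448


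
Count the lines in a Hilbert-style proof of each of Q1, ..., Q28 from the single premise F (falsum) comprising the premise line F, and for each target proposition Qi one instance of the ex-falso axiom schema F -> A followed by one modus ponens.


Ex falso, line by line:
- 1 premise line (F)
- 28 targets, each needing 1 axiom instance (F -> Qi) + 1 MP = 2 lines: 2 * 28 = 56
Total = 1 + 56 = 57 lines.

57


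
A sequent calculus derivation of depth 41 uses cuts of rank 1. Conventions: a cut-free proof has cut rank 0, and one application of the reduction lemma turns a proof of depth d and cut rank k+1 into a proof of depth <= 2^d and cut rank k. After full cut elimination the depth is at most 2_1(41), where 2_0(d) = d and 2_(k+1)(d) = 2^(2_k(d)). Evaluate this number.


Each rank reduction sends depth d to at most 2^d; cut rank r needs r reductions.
2_0(41) = 41
2_1(41) = 2^41 = 2199023255552
Cut-free depth bound = 2199023255552

2199023255552


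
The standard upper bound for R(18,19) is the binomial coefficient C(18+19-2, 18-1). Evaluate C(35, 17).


R(18,19) <= C(18+19-2, 18-1) = C(35, 17)
C(35, 17) = 35! / (17! * 18!)
= 4537567650

4537567650


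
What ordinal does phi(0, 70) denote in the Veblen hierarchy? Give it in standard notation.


phi(0, 70):
phi(0, beta) = omega^beta by definition.
phi(0, 70) = omega^70

omega^70


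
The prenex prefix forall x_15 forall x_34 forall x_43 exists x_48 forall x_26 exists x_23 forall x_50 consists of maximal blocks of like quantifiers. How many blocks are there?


Alternations = 4.
Blocks = alternations + 1 = 5

5


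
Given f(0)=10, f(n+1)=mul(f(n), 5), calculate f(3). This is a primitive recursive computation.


f(0) = 10
f(1) = mul(f(0), 5) = mul(10, 5) = 50
f(2) = mul(f(1), 5) = mul(50, 5) = 250
f(3) = mul(f(2), 5) = mul(250, 5) = 1250


1250


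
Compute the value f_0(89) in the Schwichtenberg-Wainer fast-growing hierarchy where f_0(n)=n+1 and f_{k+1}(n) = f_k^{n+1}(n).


f_0(89) = 89 + 1 = 90

90


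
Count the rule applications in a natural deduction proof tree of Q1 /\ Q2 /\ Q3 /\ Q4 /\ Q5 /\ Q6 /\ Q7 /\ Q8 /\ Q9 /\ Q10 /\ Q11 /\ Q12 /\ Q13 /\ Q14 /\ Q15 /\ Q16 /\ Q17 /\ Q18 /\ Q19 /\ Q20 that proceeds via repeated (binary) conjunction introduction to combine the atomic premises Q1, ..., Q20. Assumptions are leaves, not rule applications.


The target conjunction has 20 conjuncts, i.e. 19 binary /\ connectives.
Each conjunction-intro joins two pieces, so 20 atoms require 20-1 = 19 applications.
Total inference nodes = 19

19


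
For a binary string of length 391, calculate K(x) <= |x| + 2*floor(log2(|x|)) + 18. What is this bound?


floor(log2(391)) = 8
2 * 8 = 16
K(x) <= 391 + 16 + 18 = 425

425


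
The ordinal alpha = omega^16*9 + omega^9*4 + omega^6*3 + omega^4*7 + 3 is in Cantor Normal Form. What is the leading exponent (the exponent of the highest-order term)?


CNF: omega^16*9 + omega^9*4 + omega^6*3 + omega^4*7 + 3
The leading term is omega^16*9, which has exponent 16.

16


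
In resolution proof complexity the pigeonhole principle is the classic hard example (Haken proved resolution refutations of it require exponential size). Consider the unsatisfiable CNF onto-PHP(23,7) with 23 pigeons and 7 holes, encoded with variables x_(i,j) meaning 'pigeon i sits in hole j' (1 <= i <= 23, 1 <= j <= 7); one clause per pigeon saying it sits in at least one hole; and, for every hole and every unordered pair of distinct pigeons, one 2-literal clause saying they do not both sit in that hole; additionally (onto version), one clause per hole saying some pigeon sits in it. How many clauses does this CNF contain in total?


onto-PHP(23,7): 23 pigeons, 7 holes, 23*7 = 161 variables.
- pigeon clauses: one per pigeon -> 23 clauses
- hole clauses: 7 holes * C(23,2) = 7 * 253 -> 1771 clauses
- onto clauses: one per hole -> 7 clauses
Total clauses = 23 + 1771 + 7 = 1801

1801


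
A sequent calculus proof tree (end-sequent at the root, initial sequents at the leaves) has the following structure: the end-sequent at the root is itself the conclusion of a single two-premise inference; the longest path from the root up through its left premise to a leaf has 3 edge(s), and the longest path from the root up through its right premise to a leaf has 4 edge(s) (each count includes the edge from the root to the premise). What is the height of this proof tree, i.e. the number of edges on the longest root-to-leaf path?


Longest path through the left premise: 3 edges (measured from the branching sequent)
Longest path through the right premise: 4 edges
Height of the subtree rooted at the branching sequent: max(3, 4) = 4
The branching sequent is the root itself.
Total height = 4

4


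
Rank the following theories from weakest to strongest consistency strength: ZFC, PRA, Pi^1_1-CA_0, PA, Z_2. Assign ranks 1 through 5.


Ordering by consistency strength:
1. PRA
2. PA
3. Pi^1_1-CA_0
4. Z_2
5. ZFC


ZFC=5, PRA=1, Pi^1_1-CA_0=3, PA=2, Z_2=4


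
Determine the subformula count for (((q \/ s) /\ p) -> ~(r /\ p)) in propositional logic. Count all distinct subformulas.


Formula: (((q \/ s) /\ p) -> ~(r /\ p))
Subformulas found:
  1. q
  2. s
  3. r
  4. p
  5. (r /\ p)
  6. (q \/ s)
  7. ~(r /\ p)
  8. ((q \/ s) /\ p)
  9. (((q \/ s) /\ p) -> ~(r /\ p))
Total distinct subformulas = 9

9


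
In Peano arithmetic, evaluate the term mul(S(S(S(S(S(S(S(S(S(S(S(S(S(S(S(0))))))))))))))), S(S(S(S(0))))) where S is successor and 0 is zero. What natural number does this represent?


mul(S^15(0), S^4(0)):
S^15(0) = 15
S^4(0) = 4
15 * 4 = 60

60


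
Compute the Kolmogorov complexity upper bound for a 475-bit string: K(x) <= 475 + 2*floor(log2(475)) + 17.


floor(log2(475)) = 8
2 * 8 = 16
K(x) <= 475 + 16 + 17 = 508

508


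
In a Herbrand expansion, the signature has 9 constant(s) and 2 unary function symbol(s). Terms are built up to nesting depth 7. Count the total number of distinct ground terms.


Herbrand terms by depth:
Depth 0: 9 constants
Depth 1: 18 new terms (running total: 27)
Depth 2: 36 new terms (running total: 63)
Depth 3: 72 new terms (running total: 135)
Depth 4: 144 new terms (running total: 279)
Depth 5: 288 new terms (running total: 567)
Depth 6: 576 new terms (running total: 1143)
Depth 7: 1152 new terms (running total: 2295)
Total distinct ground terms = 2295

2295


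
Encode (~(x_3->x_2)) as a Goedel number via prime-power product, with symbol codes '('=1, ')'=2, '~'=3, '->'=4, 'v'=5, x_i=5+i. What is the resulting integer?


Formula: (~(x_3->x_2))
Symbol codes: [1, 3, 1, 8, 4, 7, 2, 2]
Primes: [2, 3, 5, 7, 11, 13, 17, 19]
p_1^1 = 2^1 = 2
p_2^3 = 3^3 = 27
p_3^1 = 5^1 = 5
p_4^8 = 7^8 = 5764801
p_5^4 = 11^4 = 14641
p_6^7 = 13^7 = 62748517
p_7^2 = 17^2 = 289
p_8^2 = 19^2 = 361
Product = 149185747855957066527783510

149185747855957066527783510


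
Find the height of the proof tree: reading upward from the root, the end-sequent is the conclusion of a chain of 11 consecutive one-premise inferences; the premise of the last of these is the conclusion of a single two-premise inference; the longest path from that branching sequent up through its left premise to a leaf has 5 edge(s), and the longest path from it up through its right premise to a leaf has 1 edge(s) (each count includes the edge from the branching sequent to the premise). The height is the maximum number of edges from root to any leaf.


Longest path through the left premise: 5 edges (measured from the branching sequent)
Longest path through the right premise: 1 edges
Height of the subtree rooted at the branching sequent: max(5, 1) = 5
The branching sequent sits 11 edges above the root (the chain of one-premise inferences), so height = 5 + 11 = 16

16


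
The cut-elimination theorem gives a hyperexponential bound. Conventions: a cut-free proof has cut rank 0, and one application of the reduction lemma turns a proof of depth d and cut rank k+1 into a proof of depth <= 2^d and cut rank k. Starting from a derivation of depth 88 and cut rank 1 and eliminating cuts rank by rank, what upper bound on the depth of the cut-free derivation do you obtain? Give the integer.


Each rank reduction sends depth d to at most 2^d; cut rank r needs r reductions.
2_0(88) = 88
2_1(88) = 2^88 = 309485009821345068724781056
Cut-free depth bound = 309485009821345068724781056

309485009821345068724781056


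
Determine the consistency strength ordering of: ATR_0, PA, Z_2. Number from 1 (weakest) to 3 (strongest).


Ordering by consistency strength:
1. PA
2. ATR_0
3. Z_2


ATR_0=2, PA=1, Z_2=3


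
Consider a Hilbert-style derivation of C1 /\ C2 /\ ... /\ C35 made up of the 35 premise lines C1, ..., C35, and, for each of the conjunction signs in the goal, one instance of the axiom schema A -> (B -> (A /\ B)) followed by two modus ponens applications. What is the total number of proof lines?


Conjoining 35 premises:
- 35 premise lines
- the goal has 34 conjunction signs; each costs 1 axiom instance + 2 MP = 3 lines: 3 * 34 = 102
Total = 35 + 102 = 137 lines.

137


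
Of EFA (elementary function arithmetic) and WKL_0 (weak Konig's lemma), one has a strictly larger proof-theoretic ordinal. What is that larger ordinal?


Proof-theoretic ordinal of EFA (elementary function arithmetic): omega^3
Proof-theoretic ordinal of WKL_0 (weak Konig's lemma): omega^omega
Comparing: omega^3 < omega^omega.
The larger ordinal is omega^omega (from WKL_0 (weak Konig's lemma)).

omega^omega


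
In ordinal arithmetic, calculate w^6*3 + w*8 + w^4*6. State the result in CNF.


Ordinal addition (w^6*3 + w*8) + w^4*6:
alpha's leading term has exponent 6 > beta's exponent 4, so it survives.
alpha's tail term has exponent 1 < beta's exponent 4, so it is absorbed by beta.
In ordinal addition, any term followed by a strictly larger-exponent term is absorbed.
Result = w^6*3 + w^4*6

w^6*3 + w^4*6


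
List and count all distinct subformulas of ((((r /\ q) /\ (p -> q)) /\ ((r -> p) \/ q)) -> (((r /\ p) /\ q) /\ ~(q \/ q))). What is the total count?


Formula: ((((r /\ q) /\ (p -> q)) /\ ((r -> p) \/ q)) -> (((r /\ p) /\ q) /\ ~(q \/ q)))
Subformulas found:
  1. q
  2. r
  3. p
  4. (r /\ p)
  5. (r -> p)
  6. (r /\ q)
  7. (p -> q)
  8. (q \/ q)
  9. ~(q \/ q)
  10. ((r -> p) \/ q)
  11. ((r /\ p) /\ q)
  12. ((r /\ q) /\ (p -> q))
  13. (((r /\ p) /\ q) /\ ~(q \/ q))
  14. (((r /\ q) /\ (p -> q)) /\ ((r -> p) \/ q))
  15. ((((r /\ q) /\ (p -> q)) /\ ((r -> p) \/ q)) -> (((r /\ p) /\ q) /\ ~(q \/ q)))
Total distinct subformulas = 15

15


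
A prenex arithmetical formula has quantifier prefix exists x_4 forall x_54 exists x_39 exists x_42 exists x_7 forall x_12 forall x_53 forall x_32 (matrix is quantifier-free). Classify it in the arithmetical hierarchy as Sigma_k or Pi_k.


Leading quantifier is exists, so the class is Sigma.
Number of quantifier blocks = alternations + 1 = 3 + 1 = 4.
Classification: Sigma_4

Sigma_4


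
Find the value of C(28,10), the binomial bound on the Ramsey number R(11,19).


R(11,19) <= C(11+19-2, 11-1) = C(28, 10)
C(28, 10) = 28! / (10! * 18!)
= 13123110

13123110


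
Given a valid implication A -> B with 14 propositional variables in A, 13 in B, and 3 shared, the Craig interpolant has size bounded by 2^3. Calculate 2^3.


Shared atoms = 3
Craig interpolant size bound = 2^3
= 8

8


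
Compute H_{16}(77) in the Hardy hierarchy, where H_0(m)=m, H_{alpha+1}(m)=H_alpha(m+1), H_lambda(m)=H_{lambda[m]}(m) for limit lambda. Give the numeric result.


H_16(77):
For finite ordinals k, H_k(n) = n + k (each successor step adds 1).
H_16(77) = 77 + 16 = 93

93


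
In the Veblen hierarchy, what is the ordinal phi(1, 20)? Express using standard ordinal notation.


phi(1, 20):
phi(1, beta) = epsilon_beta (the beta-th epsilon number).
phi(1, 20) = epsilon_20

epsilon_20


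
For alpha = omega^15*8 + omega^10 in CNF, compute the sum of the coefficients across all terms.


CNF: omega^15*8 + omega^10
Coefficients: 8 + 1 = 9

9


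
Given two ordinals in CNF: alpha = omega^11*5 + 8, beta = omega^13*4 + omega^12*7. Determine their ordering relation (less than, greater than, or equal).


Compare term by term from highest exponent:
alpha = omega^11*5 + 8
beta = omega^13*4 + omega^12*7
Term 1: alpha has omega^11*5, beta has omega^13*4
Term 2: alpha has omega^0*8, beta has omega^12*7
Result: alpha < beta

alpha < beta


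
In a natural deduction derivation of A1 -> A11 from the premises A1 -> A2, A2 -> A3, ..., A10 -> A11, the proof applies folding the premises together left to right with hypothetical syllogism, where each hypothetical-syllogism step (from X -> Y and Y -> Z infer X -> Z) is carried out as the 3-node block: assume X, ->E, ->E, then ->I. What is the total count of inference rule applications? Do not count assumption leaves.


There are 10 premises in the chain. The first HS step combines premises 1 and 2; each further premise needs one more HS step.
So 10 premises require 10 - 1 = 9 hypothetical-syllogism steps.
Each HS step uses 3 inference nodes (->E, ->E, ->I).
9 * 3 = 27 total inference nodes.

27


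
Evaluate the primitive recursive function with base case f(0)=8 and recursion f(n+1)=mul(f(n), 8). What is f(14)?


f(0) = 8
f(1) = mul(f(0), 8) = mul(8, 8) = 64
f(2) = mul(f(1), 8) = mul(64, 8) = 512
f(3) = mul(f(2), 8) = mul(512, 8) = 4096
f(4) = mul(f(3), 8) = mul(4096, 8) = 32768
f(5) = mul(f(4), 8) = mul(32768, 8) = 262144
f(6) = mul(f(5), 8) = mul(262144, 8) = 2097152
f(7) = mul(f(6), 8) = mul(2097152, 8) = 16777216
f(8) = mul(f(7), 8) = mul(16777216, 8) = 134217728
f(9) = mul(f(8), 8) = mul(134217728, 8) = 1073741824
f(10) = mul(f(9), 8) = mul(1073741824, 8) = 8589934592
f(11) = mul(f(10), 8) = mul(8589934592, 8) = 68719476736
f(12) = mul(f(11), 8) = mul(68719476736, 8) = 549755813888
f(13) = mul(f(12), 8) = mul(549755813888, 8) = 4398046511104
f(14) = mul(f(13), 8) = mul(4398046511104, 8) = 35184372088832


35184372088832


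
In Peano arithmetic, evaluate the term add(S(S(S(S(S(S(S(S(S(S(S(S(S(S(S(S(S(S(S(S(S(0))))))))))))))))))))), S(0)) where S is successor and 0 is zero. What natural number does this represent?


add(S^21(0), S^1(0)):
S^21(0) = 21
S^1(0) = 1
21 + 1 = 22

22


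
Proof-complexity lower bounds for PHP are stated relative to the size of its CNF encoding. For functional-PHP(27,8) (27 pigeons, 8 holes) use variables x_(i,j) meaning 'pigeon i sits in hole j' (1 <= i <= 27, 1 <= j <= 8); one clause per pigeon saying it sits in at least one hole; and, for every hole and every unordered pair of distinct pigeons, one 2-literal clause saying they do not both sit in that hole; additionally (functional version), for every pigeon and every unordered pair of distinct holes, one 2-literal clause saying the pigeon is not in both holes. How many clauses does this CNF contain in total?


functional-PHP(27,8): 27 pigeons, 8 holes, 27*8 = 216 variables.
- pigeon clauses: one per pigeon -> 27 clauses
- hole clauses: 8 holes * C(27,2) = 8 * 351 -> 2808 clauses
- functional clauses: 27 pigeons * C(8,2) = 27 * 28 -> 756 clauses
Total clauses = 27 + 2808 + 756 = 3591

3591


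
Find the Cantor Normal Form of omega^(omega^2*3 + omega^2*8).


omega^(omega^2*3 + omega^2*8):
Both terms of the exponent have the same exponent 2, so they merge: omega^2*3 + omega^2*8 = omega^2*(3+8) = omega^2*11.
omega raised to a CNF ordinal is a single CNF term: Result = omega^(omega^2*11)

omega^(omega^2*11)


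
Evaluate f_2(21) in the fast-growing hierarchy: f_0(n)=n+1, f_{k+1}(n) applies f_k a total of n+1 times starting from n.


f_2(21) = f_1^22(21)
f_1(m) = 2m + 1.
Iterating: f_1^k(n) = 2^k*(n+1) - 1.
f_2(21) = 2^22*(21+1) - 1 = 4194304*22 - 1 = 92274687

92274687


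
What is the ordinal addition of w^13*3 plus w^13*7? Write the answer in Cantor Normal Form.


Ordinal addition w^13*3 + w^13*7:
Both terms have the same exponent 13.
w^e*c + w^e*d = w^e*(c+d).
Result = w^13*(3+7) = w^13*10

w^13*10


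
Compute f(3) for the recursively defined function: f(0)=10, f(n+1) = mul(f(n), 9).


f(0) = 10
f(1) = mul(f(0), 9) = mul(10, 9) = 90
f(2) = mul(f(1), 9) = mul(90, 9) = 810
f(3) = mul(f(2), 9) = mul(810, 9) = 7290


7290


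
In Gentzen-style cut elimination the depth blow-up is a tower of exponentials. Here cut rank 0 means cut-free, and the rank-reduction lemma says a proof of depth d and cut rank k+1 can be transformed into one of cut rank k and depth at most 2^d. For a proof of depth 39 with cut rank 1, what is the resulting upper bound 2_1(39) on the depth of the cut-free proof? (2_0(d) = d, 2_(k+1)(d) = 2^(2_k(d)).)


Each rank reduction sends depth d to at most 2^d; cut rank r needs r reductions.
2_0(39) = 39
2_1(39) = 2^39 = 549755813888
Cut-free depth bound = 549755813888

549755813888


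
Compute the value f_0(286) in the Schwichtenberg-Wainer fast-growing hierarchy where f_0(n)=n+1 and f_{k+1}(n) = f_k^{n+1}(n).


f_0(286) = 286 + 1 = 287

287


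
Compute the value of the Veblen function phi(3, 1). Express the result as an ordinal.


phi(3, 1):
phi(3, beta) = eta_beta (the beta-th eta number, fixed point of zeta).
phi(3, 1) = eta_1

eta_1


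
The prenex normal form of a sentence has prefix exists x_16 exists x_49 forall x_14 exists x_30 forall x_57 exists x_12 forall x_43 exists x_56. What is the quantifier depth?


Quantifier prefix has 8 quantifier symbols.
Quantifier depth = 8

8


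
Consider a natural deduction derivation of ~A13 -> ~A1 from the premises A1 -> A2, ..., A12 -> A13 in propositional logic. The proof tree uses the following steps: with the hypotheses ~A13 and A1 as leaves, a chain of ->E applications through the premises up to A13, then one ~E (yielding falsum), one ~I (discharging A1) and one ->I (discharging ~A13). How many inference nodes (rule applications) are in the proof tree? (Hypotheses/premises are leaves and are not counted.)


From hypothesis A1, 12 ->E steps along the 12 premises yield A13.
~E with hypothesis ~A13 gives falsum (1 node); ~I discharging A1 gives ~A1 (1 node); ->I discharging ~A13 gives the goal (1 node).
Total = 12 + 3 = 15 inference nodes.

15


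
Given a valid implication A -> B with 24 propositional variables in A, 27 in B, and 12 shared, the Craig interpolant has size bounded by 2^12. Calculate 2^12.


Shared atoms = 12
Craig interpolant size bound = 2^12
= 4096

4096


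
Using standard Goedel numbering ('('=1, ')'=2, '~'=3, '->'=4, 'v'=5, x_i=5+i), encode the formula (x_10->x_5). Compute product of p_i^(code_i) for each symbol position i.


Formula: (x_10->x_5)
Symbol codes: [1, 15, 4, 10, 2]
Primes: [2, 3, 5, 7, 11]
p_1^1 = 2^1 = 2
p_2^15 = 3^15 = 14348907
p_3^4 = 5^4 = 625
p_4^10 = 7^10 = 282475249
p_5^2 = 11^2 = 121
Product = 613048175502555003750

613048175502555003750


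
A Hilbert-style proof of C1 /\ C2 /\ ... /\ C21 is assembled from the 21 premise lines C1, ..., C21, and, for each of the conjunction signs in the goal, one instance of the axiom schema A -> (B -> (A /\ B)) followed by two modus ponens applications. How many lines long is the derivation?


Conjoining 21 premises:
- 21 premise lines
- the goal has 20 conjunction signs; each costs 1 axiom instance + 2 MP = 3 lines: 3 * 20 = 60
Total = 21 + 60 = 81 lines.

81


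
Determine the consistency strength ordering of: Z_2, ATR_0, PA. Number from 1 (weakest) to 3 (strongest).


Ordering by consistency strength:
1. PA
2. ATR_0
3. Z_2


Z_2=3, ATR_0=2, PA=1


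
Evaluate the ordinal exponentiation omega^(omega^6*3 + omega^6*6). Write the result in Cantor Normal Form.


omega^(omega^6*3 + omega^6*6):
Both terms of the exponent have the same exponent 6, so they merge: omega^6*3 + omega^6*6 = omega^6*(3+6) = omega^6*9.
omega raised to a CNF ordinal is a single CNF term: Result = omega^(omega^6*9)

omega^(omega^6*9)


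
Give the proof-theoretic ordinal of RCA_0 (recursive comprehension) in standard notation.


The proof-theoretic ordinal of RCA_0 (recursive comprehension) is a standard result in ordinal analysis.
This ordinal is the supremum of order types of primitive recursive well-orderings
that the theory can prove to be well-ordered.
For RCA_0 (recursive comprehension), the proof-theoretic ordinal is omega^omega.

omega^omega


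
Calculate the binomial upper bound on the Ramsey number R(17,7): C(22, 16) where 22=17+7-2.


R(17,7) <= C(17+7-2, 17-1) = C(22, 16)
C(22, 16) = 22! / (16! * 6!)
= 74613

74613


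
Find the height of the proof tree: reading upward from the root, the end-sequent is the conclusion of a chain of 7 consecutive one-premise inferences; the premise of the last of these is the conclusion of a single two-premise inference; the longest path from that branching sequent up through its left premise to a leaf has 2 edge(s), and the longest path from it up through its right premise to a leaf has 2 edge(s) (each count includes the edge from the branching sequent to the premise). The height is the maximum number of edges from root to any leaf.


Longest path through the left premise: 2 edges (measured from the branching sequent)
Longest path through the right premise: 2 edges
Height of the subtree rooted at the branching sequent: max(2, 2) = 2
The branching sequent sits 7 edges above the root (the chain of one-premise inferences), so height = 2 + 7 = 9

9


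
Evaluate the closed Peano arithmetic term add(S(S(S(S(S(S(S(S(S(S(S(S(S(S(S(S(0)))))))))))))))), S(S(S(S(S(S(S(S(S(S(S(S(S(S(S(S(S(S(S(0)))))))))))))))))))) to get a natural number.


add(S^16(0), S^19(0)):
S^16(0) = 16
S^19(0) = 19
16 + 19 = 35

35


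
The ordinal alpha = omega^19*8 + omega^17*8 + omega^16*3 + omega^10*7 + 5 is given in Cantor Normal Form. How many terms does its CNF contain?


CNF: omega^19*8 + omega^17*8 + omega^16*3 + omega^10*7 + 5
Count the summands separated by '+':
  term 1: omega^19*8
  term 2: omega^17*8
  term 3: omega^16*3
  term 4: omega^10*7
  term 5: 5
Total terms = 5

5


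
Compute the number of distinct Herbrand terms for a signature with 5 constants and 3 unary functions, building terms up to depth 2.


Herbrand terms by depth:
Depth 0: 5 constants
Depth 1: 15 new terms (running total: 20)
Depth 2: 45 new terms (running total: 65)
Total distinct ground terms = 65

65


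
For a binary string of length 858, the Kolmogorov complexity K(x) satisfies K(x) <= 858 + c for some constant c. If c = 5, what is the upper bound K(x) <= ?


K(x) <= |x| + c = 858 + 5 = 863

863


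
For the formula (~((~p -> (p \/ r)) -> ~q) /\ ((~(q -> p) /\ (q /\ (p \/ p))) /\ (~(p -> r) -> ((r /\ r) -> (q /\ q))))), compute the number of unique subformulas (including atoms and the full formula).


Formula: (~((~p -> (p \/ r)) -> ~q) /\ ((~(q -> p) /\ (q /\ (p \/ p))) /\ (~(p -> r) -> ((r /\ r) -> (q /\ q)))))
Subformulas found:
  1. r
  2. q
  3. p
  4. ~p
  5. ~q
  6. (p \/ p)
  7. (r /\ r)
  8. (q /\ q)
  9. (q -> p)
  10. (p -> r)
  11. (p \/ r)
  12. ~(q -> p)
  13. ~(p -> r)
  14. (q /\ (p \/ p))
  15. (~p -> (p \/ r))
  16. ((r /\ r) -> (q /\ q))
  17. ((~p -> (p \/ r)) -> ~q)
  18. ~((~p -> (p \/ r)) -> ~q)
  19. (~(q -> p) /\ (q /\ (p \/ p)))
  20. (~(p -> r) -> ((r /\ r) -> (q /\ q)))
  21. ((~(q -> p) /\ (q /\ (p \/ p))) /\ (~(p -> r) -> ((r /\ r) -> (q /\ q))))
  22. (~((~p -> (p \/ r)) -> ~q) /\ ((~(q -> p) /\ (q /\ (p \/ p))) /\ (~(p -> r) -> ((r /\ r) -> (q /\ q)))))
Total distinct subformulas = 22

22


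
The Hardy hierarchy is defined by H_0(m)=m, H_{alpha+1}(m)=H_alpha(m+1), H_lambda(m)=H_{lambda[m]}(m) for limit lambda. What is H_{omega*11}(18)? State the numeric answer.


H_{omega*11}(18):
For the Hardy hierarchy, H_{omega*k}(n) = 2^k * n.
2^11 = 2048.
2048 * 18 = 36864

36864


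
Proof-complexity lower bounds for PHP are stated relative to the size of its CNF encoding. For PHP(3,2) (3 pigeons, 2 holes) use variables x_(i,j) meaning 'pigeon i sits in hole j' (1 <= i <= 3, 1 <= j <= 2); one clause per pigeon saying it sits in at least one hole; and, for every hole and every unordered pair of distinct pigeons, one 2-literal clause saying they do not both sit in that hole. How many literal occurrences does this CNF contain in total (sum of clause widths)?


PHP(3,2): 3 pigeons, 2 holes, 3*2 = 6 variables.
- pigeon clauses: one per pigeon -> 3 clauses of width 2 -> 6 literals
- hole clauses: 2 holes * C(3,2) = 2 * 3 -> 6 clauses of width 2 -> 12 literals
Total literal occurrences = 6 + 12 = 18

18


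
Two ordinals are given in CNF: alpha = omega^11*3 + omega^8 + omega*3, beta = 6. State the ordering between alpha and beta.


Compare term by term from highest exponent:
alpha = omega^11*3 + omega^8 + omega*3
beta = 6
Term 1: alpha has omega^11*3, beta has omega^0*6
Term 2: alpha has omega^8*1, beta has omega^0*0
Term 3: alpha has omega^1*3, beta has omega^0*0
Result: alpha > beta

alpha > beta


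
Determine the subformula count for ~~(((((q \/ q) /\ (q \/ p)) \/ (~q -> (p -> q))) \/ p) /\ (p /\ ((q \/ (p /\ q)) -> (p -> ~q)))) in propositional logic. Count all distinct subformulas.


Formula: ~~(((((q \/ q) /\ (q \/ p)) \/ (~q -> (p -> q))) \/ p) /\ (p /\ ((q \/ (p /\ q)) -> (p -> ~q))))
Subformulas found:
  1. q
  2. p
  3. ~q
  4. (q \/ p)
  5. (p /\ q)
  6. (p -> q)
  7. (q \/ q)
  8. (p -> ~q)
  9. (q \/ (p /\ q))
  10. (~q -> (p -> q))
  11. ((q \/ q) /\ (q \/ p))
  12. ((q \/ (p /\ q)) -> (p -> ~q))
  13. (p /\ ((q \/ (p /\ q)) -> (p -> ~q)))
  14. (((q \/ q) /\ (q \/ p)) \/ (~q -> (p -> q)))
  15. ((((q \/ q) /\ (q \/ p)) \/ (~q -> (p -> q))) \/ p)
  16. (((((q \/ q) /\ (q \/ p)) \/ (~q -> (p -> q))) \/ p) /\ (p /\ ((q \/ (p /\ q)) -> (p -> ~q))))
  17. ~(((((q \/ q) /\ (q \/ p)) \/ (~q -> (p -> q))) \/ p) /\ (p /\ ((q \/ (p /\ q)) -> (p -> ~q))))
  18. ~~(((((q \/ q) /\ (q \/ p)) \/ (~q -> (p -> q))) \/ p) /\ (p /\ ((q \/ (p /\ q)) -> (p -> ~q))))
Total distinct subformulas = 18

18


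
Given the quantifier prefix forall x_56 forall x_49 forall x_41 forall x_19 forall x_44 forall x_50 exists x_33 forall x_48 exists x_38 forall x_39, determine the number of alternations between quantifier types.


Walk the prefix and count type changes:
  position 1: forall -> forall
  position 2: forall -> forall
  position 3: forall -> forall
  position 4: forall -> forall
  position 5: forall -> forall
  position 6: forall -> exists <-- alternation
  position 7: exists -> forall <-- alternation
  position 8: forall -> exists <-- alternation
  position 9: exists -> forall <-- alternation
Total alternations = 4

4


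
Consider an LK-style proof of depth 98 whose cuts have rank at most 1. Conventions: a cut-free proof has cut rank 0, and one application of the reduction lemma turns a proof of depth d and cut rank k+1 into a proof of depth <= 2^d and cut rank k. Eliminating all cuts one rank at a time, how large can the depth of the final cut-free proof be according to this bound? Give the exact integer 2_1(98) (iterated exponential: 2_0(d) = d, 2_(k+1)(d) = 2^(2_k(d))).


Each rank reduction sends depth d to at most 2^d; cut rank r needs r reductions.
2_0(98) = 98
2_1(98) = 2^98 = 316912650057057350374175801344
Cut-free depth bound = 316912650057057350374175801344

316912650057057350374175801344
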